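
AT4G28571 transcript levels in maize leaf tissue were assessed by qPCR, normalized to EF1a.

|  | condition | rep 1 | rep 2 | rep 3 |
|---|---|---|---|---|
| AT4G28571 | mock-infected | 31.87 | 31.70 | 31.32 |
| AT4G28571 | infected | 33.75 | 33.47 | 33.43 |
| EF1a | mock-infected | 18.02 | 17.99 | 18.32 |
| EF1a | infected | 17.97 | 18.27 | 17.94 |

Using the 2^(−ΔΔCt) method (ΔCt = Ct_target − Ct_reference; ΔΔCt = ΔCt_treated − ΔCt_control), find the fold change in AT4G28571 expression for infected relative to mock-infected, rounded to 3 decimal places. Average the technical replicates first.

Mean Ct: AT4G28571 mock-infected 31.630; AT4G28571 infected 33.550; EF1a mock-infected 18.110; EF1a infected 18.060
ΔCt(mock-infected) = 31.630 − 18.110 = 13.520
ΔCt(infected) = 33.550 − 18.060 = 15.490
ΔΔCt = 15.490 − 13.520 = 1.970
Fold change = 2^(−1.970) = 0.2553

0.255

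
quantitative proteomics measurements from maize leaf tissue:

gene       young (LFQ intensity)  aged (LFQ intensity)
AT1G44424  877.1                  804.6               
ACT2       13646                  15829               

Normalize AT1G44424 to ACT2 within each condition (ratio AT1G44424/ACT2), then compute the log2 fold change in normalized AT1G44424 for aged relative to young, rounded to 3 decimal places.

-0.339

AT1G44424/ACT2 (young) = 877.1 / 13646 = 0.064275
AT1G44424/ACT2 (aged) = 804.6 / 15829 = 0.050831
Fold change = 0.050831 / 0.064275 = 0.7908
log2(0.7908) = -0.3386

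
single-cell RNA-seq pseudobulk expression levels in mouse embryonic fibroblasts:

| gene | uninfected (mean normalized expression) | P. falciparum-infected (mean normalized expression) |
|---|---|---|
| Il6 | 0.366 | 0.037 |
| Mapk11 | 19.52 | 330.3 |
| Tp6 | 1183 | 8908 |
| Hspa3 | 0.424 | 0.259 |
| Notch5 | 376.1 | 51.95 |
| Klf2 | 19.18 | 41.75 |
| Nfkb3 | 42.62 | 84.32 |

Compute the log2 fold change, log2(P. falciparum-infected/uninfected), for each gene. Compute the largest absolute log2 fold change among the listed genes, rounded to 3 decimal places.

4.081

log2(0.037/0.366) = -3.306  (Il6)
log2(330.3/19.52) = 4.081  (Mapk11)
log2(8908/1183) = 2.913  (Tp6)
log2(0.259/0.424) = -0.711  (Hspa3)
log2(51.95/376.1) = -2.856  (Notch5)
log2(41.75/19.18) = 1.122  (Klf2)
log2(84.32/42.62) = 0.984  (Nfkb3)
The largest magnitude belongs to Mapk11.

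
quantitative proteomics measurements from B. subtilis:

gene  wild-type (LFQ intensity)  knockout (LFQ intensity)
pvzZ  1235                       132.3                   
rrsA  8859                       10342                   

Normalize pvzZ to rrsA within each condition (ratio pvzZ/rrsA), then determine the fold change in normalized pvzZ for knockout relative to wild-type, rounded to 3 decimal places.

0.092

pvzZ/rrsA (wild-type) = 1235 / 8859 = 0.13941
pvzZ/rrsA (knockout) = 132.3 / 10342 = 0.012792
Fold change = 0.012792 / 0.13941 = 0.0918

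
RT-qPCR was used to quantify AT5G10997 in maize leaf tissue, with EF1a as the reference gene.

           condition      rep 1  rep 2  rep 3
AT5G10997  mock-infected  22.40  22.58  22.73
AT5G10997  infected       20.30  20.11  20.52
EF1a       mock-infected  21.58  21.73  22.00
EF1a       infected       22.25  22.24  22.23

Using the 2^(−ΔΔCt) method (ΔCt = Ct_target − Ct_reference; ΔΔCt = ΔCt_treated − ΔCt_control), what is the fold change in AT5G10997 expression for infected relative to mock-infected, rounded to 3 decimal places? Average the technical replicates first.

Mean Ct: AT5G10997 mock-infected 22.570; AT5G10997 infected 20.310; EF1a mock-infected 21.770; EF1a infected 22.240
ΔCt(mock-infected) = 22.570 − 21.770 = 0.800
ΔCt(infected) = 20.310 − 22.240 = -1.930
ΔΔCt = -1.930 − 0.800 = -2.730
Fold change = 2^(−(-2.730)) = 2^2.730 = 6.6346

6.635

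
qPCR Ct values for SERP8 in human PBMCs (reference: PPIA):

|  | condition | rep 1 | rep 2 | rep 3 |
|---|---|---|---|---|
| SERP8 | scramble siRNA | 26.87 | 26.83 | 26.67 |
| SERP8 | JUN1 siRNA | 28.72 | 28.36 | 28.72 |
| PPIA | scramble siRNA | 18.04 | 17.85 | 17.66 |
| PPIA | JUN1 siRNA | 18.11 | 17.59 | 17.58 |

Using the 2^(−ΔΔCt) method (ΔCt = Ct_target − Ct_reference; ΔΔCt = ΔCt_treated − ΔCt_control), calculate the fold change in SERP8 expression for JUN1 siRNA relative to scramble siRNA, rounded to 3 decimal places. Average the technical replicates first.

0.268

Mean Ct: SERP8 scramble siRNA 26.790; SERP8 JUN1 siRNA 28.600; PPIA scramble siRNA 17.850; PPIA JUN1 siRNA 17.760
ΔCt(scramble siRNA) = 26.790 − 17.850 = 8.940
ΔCt(JUN1 siRNA) = 28.600 − 17.760 = 10.840
ΔΔCt = 10.840 − 8.940 = 1.900
Fold change = 2^(−1.900) = 0.2679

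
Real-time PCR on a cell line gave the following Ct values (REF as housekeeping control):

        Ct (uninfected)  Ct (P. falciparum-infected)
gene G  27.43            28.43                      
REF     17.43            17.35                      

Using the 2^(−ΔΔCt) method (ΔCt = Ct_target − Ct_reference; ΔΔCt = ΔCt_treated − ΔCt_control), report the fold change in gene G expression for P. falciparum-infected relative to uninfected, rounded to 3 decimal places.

ΔCt(uninfected) = 27.430 − 17.430 = 10.000
ΔCt(P. falciparum-infected) = 28.430 − 17.350 = 11.080
ΔΔCt = 11.080 − 10.000 = 1.080
Fold change = 2^(−1.080) = 0.4730

0.473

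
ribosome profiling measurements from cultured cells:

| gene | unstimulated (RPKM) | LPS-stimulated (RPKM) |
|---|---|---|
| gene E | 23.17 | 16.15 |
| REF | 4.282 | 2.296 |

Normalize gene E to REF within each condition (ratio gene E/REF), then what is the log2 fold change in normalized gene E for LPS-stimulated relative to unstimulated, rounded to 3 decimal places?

0.378

gene E/REF (unstimulated) = 23.17 / 4.282 = 5.411
gene E/REF (LPS-stimulated) = 16.15 / 2.296 = 7.034
Fold change = 7.034 / 5.411 = 1.2999
log2(1.2999) = 0.3784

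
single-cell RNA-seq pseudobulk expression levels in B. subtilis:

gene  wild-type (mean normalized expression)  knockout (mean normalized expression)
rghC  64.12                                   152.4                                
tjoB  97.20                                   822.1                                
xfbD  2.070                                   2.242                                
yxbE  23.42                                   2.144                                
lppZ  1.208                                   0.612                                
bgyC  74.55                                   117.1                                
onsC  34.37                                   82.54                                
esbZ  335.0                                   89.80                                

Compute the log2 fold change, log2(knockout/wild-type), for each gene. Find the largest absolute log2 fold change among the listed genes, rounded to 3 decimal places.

3.449

log2(152.4/64.12) = 1.249  (rghC)
log2(822.1/97.20) = 3.080  (tjoB)
log2(2.242/2.070) = 0.115  (xfbD)
log2(2.144/23.42) = -3.449  (yxbE)
log2(0.612/1.208) = -0.981  (lppZ)
log2(117.1/74.55) = 0.651  (bgyC)
log2(82.54/34.37) = 1.264  (onsC)
log2(89.80/335.0) = -1.899  (esbZ)
The largest magnitude belongs to yxbE.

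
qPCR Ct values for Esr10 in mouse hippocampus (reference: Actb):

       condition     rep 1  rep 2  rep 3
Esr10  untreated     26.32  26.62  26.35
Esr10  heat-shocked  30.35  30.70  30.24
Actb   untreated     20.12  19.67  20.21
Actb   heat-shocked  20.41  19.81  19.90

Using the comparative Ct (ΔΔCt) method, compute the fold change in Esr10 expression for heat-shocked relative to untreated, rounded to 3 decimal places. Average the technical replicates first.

0.064

Mean Ct: Esr10 untreated 26.430; Esr10 heat-shocked 30.430; Actb untreated 20.000; Actb heat-shocked 20.040
ΔCt(untreated) = 26.430 − 20.000 = 6.430
ΔCt(heat-shocked) = 30.430 − 20.040 = 10.390
ΔΔCt = 10.390 − 6.430 = 3.960
Fold change = 2^(−3.960) = 0.0643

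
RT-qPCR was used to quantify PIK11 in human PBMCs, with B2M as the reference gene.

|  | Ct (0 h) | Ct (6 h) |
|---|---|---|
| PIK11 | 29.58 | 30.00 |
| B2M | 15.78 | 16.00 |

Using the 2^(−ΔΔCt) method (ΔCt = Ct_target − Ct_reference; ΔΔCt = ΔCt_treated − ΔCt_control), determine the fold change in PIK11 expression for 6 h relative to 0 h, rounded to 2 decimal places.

ΔCt(0 h) = 29.580 − 15.780 = 13.800
ΔCt(6 h) = 30.000 − 16.000 = 14.000
ΔΔCt = 14.000 − 13.800 = 0.200
Fold change = 2^(−0.200) = 0.871

0.87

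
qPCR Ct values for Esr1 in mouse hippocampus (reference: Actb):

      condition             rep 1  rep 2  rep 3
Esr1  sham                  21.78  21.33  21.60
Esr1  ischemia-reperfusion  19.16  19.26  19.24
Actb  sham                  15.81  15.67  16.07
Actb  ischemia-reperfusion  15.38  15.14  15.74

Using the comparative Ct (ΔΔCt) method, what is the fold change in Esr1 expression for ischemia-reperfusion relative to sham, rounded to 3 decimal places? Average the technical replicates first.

3.784

Mean Ct: Esr1 sham 21.570; Esr1 ischemia-reperfusion 19.220; Actb sham 15.850; Actb ischemia-reperfusion 15.420
ΔCt(sham) = 21.570 − 15.850 = 5.720
ΔCt(ischemia-reperfusion) = 19.220 − 15.420 = 3.800
ΔΔCt = 3.800 − 5.720 = -1.920
Fold change = 2^(−(-1.920)) = 2^1.920 = 3.7842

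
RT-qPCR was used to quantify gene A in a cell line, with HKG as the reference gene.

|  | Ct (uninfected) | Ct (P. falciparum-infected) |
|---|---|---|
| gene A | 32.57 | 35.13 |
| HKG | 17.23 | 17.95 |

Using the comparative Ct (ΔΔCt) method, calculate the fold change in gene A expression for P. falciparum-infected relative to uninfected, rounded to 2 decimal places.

ΔCt(uninfected) = 32.570 − 17.230 = 15.340
ΔCt(P. falciparum-infected) = 35.130 − 17.950 = 17.180
ΔΔCt = 17.180 − 15.340 = 1.840
Fold change = 2^(−1.840) = 0.279

0.28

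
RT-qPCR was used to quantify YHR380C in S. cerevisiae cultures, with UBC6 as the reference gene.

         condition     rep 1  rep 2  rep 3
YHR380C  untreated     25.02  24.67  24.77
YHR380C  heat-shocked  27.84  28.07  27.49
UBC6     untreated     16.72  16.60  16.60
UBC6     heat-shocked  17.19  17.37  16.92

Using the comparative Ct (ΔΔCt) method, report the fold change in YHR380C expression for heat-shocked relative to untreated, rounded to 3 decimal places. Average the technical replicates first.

Mean Ct: YHR380C untreated 24.820; YHR380C heat-shocked 27.800; UBC6 untreated 16.640; UBC6 heat-shocked 17.160
ΔCt(untreated) = 24.820 − 16.640 = 8.180
ΔCt(heat-shocked) = 27.800 − 17.160 = 10.640
ΔΔCt = 10.640 − 8.180 = 2.460
Fold change = 2^(−2.460) = 0.1817

0.182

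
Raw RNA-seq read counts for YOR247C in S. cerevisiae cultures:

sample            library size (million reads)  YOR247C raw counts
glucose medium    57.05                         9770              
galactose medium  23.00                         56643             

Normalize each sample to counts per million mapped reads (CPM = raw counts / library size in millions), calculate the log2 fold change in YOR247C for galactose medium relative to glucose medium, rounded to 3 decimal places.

CPM(glucose medium) = 9770 / 57.05 = 171.2533
CPM(galactose medium) = 56643 / 23.00 = 2462.7391
Fold change = 2462.7391 / 171.2533 = 14.38068
log2(14.38068) = 3.8461

3.846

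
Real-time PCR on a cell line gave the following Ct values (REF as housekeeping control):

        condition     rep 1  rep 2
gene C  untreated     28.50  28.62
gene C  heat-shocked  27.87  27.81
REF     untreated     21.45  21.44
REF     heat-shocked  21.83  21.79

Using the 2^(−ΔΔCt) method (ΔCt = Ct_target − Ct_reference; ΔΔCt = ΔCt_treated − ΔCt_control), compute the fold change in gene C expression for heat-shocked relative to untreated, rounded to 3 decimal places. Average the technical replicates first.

Mean Ct: gene C untreated 28.560; gene C heat-shocked 27.840; REF untreated 21.445; REF heat-shocked 21.810
ΔCt(untreated) = 28.560 − 21.445 = 7.115
ΔCt(heat-shocked) = 27.840 − 21.810 = 6.030
ΔΔCt = 6.030 − 7.115 = -1.085
Fold change = 2^(−(-1.085)) = 2^1.085 = 2.1214

2.121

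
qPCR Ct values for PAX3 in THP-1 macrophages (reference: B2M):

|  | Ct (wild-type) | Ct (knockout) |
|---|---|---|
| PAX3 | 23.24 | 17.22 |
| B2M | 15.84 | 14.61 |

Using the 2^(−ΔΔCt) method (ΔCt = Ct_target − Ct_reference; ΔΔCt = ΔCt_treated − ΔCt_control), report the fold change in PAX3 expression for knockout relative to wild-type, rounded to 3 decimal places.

27.665

ΔCt(wild-type) = 23.240 − 15.840 = 7.400
ΔCt(knockout) = 17.220 − 14.610 = 2.610
ΔΔCt = 2.610 − 7.400 = -4.790
Fold change = 2^(−(-4.790)) = 2^4.790 = 27.6652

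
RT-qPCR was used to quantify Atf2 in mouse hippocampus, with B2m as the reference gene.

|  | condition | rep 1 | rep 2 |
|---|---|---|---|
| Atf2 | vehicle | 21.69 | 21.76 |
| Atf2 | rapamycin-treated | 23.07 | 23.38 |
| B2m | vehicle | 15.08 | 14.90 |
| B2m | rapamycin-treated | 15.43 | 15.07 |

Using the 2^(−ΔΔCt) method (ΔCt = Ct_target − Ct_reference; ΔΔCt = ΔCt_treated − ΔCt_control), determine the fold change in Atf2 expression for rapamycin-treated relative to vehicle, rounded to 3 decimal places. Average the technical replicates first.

0.423

Mean Ct: Atf2 vehicle 21.725; Atf2 rapamycin-treated 23.225; B2m vehicle 14.990; B2m rapamycin-treated 15.250
ΔCt(vehicle) = 21.725 − 14.990 = 6.735
ΔCt(rapamycin-treated) = 23.225 − 15.250 = 7.975
ΔΔCt = 7.975 − 6.735 = 1.240
Fold change = 2^(−1.240) = 0.4234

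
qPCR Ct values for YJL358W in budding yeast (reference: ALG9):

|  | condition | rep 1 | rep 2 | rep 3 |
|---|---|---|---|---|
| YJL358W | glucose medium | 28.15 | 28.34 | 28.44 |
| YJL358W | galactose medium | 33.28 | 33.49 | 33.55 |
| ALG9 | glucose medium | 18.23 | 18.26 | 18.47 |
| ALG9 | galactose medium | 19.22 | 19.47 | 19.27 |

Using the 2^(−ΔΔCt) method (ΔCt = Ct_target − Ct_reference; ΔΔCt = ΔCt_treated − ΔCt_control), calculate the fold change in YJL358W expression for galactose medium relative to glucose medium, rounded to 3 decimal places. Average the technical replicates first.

Mean Ct: YJL358W glucose medium 28.310; YJL358W galactose medium 33.440; ALG9 glucose medium 18.320; ALG9 galactose medium 19.320
ΔCt(glucose medium) = 28.310 − 18.320 = 9.990
ΔCt(galactose medium) = 33.440 − 19.320 = 14.120
ΔΔCt = 14.120 − 9.990 = 4.130
Fold change = 2^(−4.130) = 0.0571

0.057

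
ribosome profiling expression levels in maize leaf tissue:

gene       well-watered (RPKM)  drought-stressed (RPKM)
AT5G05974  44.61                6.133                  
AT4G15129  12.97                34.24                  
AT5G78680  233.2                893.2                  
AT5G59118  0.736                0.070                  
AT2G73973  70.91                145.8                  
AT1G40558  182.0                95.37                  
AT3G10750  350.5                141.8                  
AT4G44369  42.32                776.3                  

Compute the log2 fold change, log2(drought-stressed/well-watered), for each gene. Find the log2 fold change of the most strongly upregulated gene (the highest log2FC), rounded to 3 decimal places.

log2(6.133/44.61) = -2.863  (AT5G05974)
log2(34.24/12.97) = 1.401  (AT4G15129)
log2(893.2/233.2) = 1.937  (AT5G78680)
log2(0.070/0.736) = -3.394  (AT5G59118)
log2(145.8/70.91) = 1.040  (AT2G73973)
log2(95.37/182.0) = -0.932  (AT1G40558)
log2(141.8/350.5) = -1.306  (AT3G10750)
log2(776.3/42.32) = 4.197  (AT4G44369)
AT4G44369 is most strongly upregulated.

4.197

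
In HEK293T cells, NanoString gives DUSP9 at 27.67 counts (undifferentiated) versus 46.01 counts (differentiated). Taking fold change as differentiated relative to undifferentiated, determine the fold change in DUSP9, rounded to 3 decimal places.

Fold change = 46.01 / 27.67 = 1.6628
DUSP9 is upregulated.

1.663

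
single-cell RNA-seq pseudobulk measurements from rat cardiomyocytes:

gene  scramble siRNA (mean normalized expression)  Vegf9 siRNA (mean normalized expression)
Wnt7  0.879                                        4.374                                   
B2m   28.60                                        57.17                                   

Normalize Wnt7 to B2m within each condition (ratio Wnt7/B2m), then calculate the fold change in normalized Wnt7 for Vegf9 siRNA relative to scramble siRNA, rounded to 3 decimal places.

Wnt7/B2m (scramble siRNA) = 0.879 / 28.60 = 0.030734
Wnt7/B2m (Vegf9 siRNA) = 4.374 / 57.17 = 0.076509
Fold change = 0.076509 / 0.030734 = 2.4894

2.489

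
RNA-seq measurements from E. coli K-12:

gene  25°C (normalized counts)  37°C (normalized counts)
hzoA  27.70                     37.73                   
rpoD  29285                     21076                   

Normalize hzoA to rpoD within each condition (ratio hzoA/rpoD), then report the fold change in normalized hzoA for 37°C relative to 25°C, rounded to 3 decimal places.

hzoA/rpoD (25°C) = 27.70 / 29285 = 0.00094588
hzoA/rpoD (37°C) = 37.73 / 21076 = 0.0017902
Fold change = 0.0017902 / 0.00094588 = 1.8926

1.893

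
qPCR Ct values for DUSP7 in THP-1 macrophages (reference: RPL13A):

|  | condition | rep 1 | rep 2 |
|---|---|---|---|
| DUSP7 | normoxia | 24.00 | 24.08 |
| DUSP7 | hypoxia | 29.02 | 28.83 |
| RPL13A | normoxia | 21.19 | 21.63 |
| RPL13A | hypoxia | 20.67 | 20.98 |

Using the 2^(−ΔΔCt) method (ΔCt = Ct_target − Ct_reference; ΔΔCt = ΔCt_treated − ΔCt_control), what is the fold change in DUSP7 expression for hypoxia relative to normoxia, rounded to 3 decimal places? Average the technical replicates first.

0.023

Mean Ct: DUSP7 normoxia 24.040; DUSP7 hypoxia 28.925; RPL13A normoxia 21.410; RPL13A hypoxia 20.825
ΔCt(normoxia) = 24.040 − 21.410 = 2.630
ΔCt(hypoxia) = 28.925 − 20.825 = 8.100
ΔΔCt = 8.100 − 2.630 = 5.470
Fold change = 2^(−5.470) = 0.0226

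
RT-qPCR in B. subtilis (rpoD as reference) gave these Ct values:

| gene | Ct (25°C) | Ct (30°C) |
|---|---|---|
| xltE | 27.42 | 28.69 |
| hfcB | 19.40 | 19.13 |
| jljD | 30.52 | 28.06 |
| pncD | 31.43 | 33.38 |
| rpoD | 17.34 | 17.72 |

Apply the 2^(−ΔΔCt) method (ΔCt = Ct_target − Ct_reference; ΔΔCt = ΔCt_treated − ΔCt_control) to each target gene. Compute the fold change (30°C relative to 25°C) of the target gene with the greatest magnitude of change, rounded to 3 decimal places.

7.160

xltE: ΔΔCt = (28.69−17.72) − (27.42−17.34) = 10.97 − 10.08 = 0.89; fold change = 2^-0.89 = 0.540
hfcB: ΔΔCt = (19.13−17.72) − (19.40−17.34) = 1.41 − 2.06 = -0.65; fold change = 2^0.65 = 1.569
jljD: ΔΔCt = (28.06−17.72) − (30.52−17.34) = 10.34 − 13.18 = -2.84; fold change = 2^2.84 = 7.160
pncD: ΔΔCt = (33.38−17.72) − (31.43−17.34) = 15.66 − 14.09 = 1.57; fold change = 2^-1.57 = 0.337
jljD has the largest |ΔΔCt| = 2.84.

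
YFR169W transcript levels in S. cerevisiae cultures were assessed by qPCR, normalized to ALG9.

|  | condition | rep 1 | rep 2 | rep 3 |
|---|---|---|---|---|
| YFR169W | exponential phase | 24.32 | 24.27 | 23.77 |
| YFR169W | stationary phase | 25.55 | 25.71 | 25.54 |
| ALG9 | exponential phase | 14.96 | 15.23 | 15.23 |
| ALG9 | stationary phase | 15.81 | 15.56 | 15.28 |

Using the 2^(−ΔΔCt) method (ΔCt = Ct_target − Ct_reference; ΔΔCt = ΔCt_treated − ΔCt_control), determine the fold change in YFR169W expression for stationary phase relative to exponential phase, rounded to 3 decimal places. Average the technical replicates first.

Mean Ct: YFR169W exponential phase 24.120; YFR169W stationary phase 25.600; ALG9 exponential phase 15.140; ALG9 stationary phase 15.550
ΔCt(exponential phase) = 24.120 − 15.140 = 8.980
ΔCt(stationary phase) = 25.600 − 15.550 = 10.050
ΔΔCt = 10.050 − 8.980 = 1.070
Fold change = 2^(−1.070) = 0.4763

0.476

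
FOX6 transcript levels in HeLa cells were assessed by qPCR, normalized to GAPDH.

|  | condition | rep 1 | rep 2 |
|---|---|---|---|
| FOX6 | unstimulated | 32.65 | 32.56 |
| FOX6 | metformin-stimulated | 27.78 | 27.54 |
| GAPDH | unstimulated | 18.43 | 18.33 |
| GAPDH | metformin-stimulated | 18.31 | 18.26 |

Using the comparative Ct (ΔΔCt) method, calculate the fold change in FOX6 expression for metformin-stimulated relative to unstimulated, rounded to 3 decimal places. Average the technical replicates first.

28.840

Mean Ct: FOX6 unstimulated 32.605; FOX6 metformin-stimulated 27.660; GAPDH unstimulated 18.380; GAPDH metformin-stimulated 18.285
ΔCt(unstimulated) = 32.605 − 18.380 = 14.225
ΔCt(metformin-stimulated) = 27.660 − 18.285 = 9.375
ΔΔCt = 9.375 − 14.225 = -4.850
Fold change = 2^(−(-4.850)) = 2^4.850 = 28.8400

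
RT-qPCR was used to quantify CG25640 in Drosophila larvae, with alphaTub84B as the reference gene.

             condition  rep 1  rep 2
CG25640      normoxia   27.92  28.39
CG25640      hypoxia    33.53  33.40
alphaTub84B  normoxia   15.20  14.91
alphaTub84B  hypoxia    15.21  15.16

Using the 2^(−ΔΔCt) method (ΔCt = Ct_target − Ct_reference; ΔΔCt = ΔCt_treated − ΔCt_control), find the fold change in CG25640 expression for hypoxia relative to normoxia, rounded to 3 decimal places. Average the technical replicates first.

Mean Ct: CG25640 normoxia 28.155; CG25640 hypoxia 33.465; alphaTub84B normoxia 15.055; alphaTub84B hypoxia 15.185
ΔCt(normoxia) = 28.155 − 15.055 = 13.100
ΔCt(hypoxia) = 33.465 − 15.185 = 18.280
ΔΔCt = 18.280 − 13.100 = 5.180
Fold change = 2^(−5.180) = 0.0276

0.028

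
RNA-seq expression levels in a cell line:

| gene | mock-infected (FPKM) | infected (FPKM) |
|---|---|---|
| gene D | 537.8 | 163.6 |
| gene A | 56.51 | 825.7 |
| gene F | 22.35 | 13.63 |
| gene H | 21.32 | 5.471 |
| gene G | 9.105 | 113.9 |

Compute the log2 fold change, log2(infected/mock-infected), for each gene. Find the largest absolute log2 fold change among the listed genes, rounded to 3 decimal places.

3.869

log2(163.6/537.8) = -1.717  (gene D)
log2(825.7/56.51) = 3.869  (gene A)
log2(13.63/22.35) = -0.713  (gene F)
log2(5.471/21.32) = -1.962  (gene H)
log2(113.9/9.105) = 3.645  (gene G)
The largest magnitude belongs to gene A.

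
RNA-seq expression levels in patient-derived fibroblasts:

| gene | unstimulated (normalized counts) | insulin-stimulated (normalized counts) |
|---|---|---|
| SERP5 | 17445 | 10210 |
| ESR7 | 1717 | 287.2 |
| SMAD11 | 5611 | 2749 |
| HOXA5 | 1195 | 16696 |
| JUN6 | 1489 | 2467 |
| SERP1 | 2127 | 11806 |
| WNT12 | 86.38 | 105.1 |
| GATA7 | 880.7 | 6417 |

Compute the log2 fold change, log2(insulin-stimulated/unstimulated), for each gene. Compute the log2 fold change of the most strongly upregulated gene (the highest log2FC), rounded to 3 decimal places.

3.804

log2(10210/17445) = -0.773  (SERP5)
log2(287.2/1717) = -2.580  (ESR7)
log2(2749/5611) = -1.029  (SMAD11)
log2(16696/1195) = 3.804  (HOXA5)
log2(2467/1489) = 0.728  (JUN6)
log2(11806/2127) = 2.473  (SERP1)
log2(105.1/86.38) = 0.283  (WNT12)
log2(6417/880.7) = 2.865  (GATA7)
HOXA5 is most strongly upregulated.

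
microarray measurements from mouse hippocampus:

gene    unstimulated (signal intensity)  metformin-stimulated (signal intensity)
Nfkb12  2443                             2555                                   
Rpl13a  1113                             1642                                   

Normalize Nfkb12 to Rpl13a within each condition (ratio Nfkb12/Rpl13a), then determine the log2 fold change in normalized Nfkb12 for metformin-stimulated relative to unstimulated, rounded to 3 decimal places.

Nfkb12/Rpl13a (unstimulated) = 2443 / 1113 = 2.195
Nfkb12/Rpl13a (metformin-stimulated) = 2555 / 1642 = 1.556
Fold change = 1.556 / 2.195 = 0.7089
log2(0.7089) = -0.4963

-0.496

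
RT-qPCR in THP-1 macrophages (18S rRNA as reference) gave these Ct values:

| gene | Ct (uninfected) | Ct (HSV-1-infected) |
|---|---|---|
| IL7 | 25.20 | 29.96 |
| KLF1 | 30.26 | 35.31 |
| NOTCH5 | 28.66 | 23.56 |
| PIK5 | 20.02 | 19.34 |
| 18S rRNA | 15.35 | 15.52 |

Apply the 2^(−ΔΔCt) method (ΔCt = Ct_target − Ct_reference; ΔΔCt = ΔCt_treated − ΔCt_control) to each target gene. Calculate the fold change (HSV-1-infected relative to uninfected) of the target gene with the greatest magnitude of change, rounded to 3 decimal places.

38.586

IL7: ΔΔCt = (29.96−15.52) − (25.20−15.35) = 14.44 − 9.85 = 4.59; fold change = 2^-4.59 = 0.042
KLF1: ΔΔCt = (35.31−15.52) − (30.26−15.35) = 19.79 − 14.91 = 4.88; fold change = 2^-4.88 = 0.034
NOTCH5: ΔΔCt = (23.56−15.52) − (28.66−15.35) = 8.04 − 13.31 = -5.27; fold change = 2^5.27 = 38.586
PIK5: ΔΔCt = (19.34−15.52) − (20.02−15.35) = 3.82 − 4.67 = -0.85; fold change = 2^0.85 = 1.803
NOTCH5 has the largest |ΔΔCt| = 5.27.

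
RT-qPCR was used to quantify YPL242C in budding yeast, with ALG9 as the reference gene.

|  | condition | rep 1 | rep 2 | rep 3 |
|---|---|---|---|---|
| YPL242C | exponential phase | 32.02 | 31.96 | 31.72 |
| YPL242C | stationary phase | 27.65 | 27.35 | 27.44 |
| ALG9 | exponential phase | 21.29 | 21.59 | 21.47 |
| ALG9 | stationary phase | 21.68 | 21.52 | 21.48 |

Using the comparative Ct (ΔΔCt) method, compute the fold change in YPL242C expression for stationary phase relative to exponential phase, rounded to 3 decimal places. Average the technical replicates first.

23.103

Mean Ct: YPL242C exponential phase 31.900; YPL242C stationary phase 27.480; ALG9 exponential phase 21.450; ALG9 stationary phase 21.560
ΔCt(exponential phase) = 31.900 − 21.450 = 10.450
ΔCt(stationary phase) = 27.480 − 21.560 = 5.920
ΔΔCt = 5.920 − 10.450 = -4.530
Fold change = 2^(−(-4.530)) = 2^4.530 = 23.1029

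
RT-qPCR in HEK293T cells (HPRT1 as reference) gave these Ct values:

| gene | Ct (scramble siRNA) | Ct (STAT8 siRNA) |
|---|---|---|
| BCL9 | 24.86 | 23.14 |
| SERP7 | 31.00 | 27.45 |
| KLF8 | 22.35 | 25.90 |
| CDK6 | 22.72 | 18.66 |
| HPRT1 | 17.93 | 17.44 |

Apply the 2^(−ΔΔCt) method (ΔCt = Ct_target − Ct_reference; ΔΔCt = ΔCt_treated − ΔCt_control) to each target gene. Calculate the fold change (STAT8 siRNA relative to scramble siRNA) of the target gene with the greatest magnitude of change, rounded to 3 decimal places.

BCL9: ΔΔCt = (23.14−17.44) − (24.86−17.93) = 5.70 − 6.93 = -1.23; fold change = 2^1.23 = 2.346
SERP7: ΔΔCt = (27.45−17.44) − (31.00−17.93) = 10.01 − 13.07 = -3.06; fold change = 2^3.06 = 8.340
KLF8: ΔΔCt = (25.90−17.44) − (22.35−17.93) = 8.46 − 4.42 = 4.04; fold change = 2^-4.04 = 0.061
CDK6: ΔΔCt = (18.66−17.44) − (22.72−17.93) = 1.22 − 4.79 = -3.57; fold change = 2^3.57 = 11.876
KLF8 has the largest |ΔΔCt| = 4.04.

0.061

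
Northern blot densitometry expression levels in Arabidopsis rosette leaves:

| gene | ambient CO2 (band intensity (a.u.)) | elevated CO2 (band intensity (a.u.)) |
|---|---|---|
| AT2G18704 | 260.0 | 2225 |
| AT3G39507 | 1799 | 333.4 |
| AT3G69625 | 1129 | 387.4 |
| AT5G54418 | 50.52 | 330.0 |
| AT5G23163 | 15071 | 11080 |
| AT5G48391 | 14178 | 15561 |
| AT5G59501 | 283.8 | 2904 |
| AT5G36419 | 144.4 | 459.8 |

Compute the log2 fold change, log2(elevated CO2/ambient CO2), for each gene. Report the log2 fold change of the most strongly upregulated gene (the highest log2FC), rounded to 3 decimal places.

log2(2225/260.0) = 3.097  (AT2G18704)
log2(333.4/1799) = -2.432  (AT3G39507)
log2(387.4/1129) = -1.543  (AT3G69625)
log2(330.0/50.52) = 2.708  (AT5G54418)
log2(11080/15071) = -0.444  (AT5G23163)
log2(15561/14178) = 0.134  (AT5G48391)
log2(2904/283.8) = 3.355  (AT5G59501)
log2(459.8/144.4) = 1.671  (AT5G36419)
AT5G59501 is most strongly upregulated.

3.355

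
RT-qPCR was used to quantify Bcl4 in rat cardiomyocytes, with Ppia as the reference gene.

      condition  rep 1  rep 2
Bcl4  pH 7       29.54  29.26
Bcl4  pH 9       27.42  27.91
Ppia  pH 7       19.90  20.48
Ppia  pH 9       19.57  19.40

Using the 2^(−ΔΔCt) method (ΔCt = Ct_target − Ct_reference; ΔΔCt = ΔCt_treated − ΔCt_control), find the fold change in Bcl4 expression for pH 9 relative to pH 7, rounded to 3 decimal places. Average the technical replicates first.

Mean Ct: Bcl4 pH 7 29.400; Bcl4 pH 9 27.665; Ppia pH 7 20.190; Ppia pH 9 19.485
ΔCt(pH 7) = 29.400 − 20.190 = 9.210
ΔCt(pH 9) = 27.665 − 19.485 = 8.180
ΔΔCt = 8.180 − 9.210 = -1.030
Fold change = 2^(−(-1.030)) = 2^1.030 = 2.0420

2.042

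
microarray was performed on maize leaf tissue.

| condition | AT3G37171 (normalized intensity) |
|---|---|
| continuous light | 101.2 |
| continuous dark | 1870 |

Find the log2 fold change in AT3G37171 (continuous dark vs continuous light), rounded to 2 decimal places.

Fold change = 1870 / 101.2 = 18.4783
log2(18.4783) = 4.208

4.21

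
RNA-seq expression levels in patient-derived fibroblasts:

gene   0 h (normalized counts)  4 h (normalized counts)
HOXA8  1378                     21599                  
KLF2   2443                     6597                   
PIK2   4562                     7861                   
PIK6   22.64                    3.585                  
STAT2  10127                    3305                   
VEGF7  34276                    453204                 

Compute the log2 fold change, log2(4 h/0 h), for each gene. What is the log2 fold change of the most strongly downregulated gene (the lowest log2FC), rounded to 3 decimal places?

-2.659

log2(21599/1378) = 3.970  (HOXA8)
log2(6597/2443) = 1.433  (KLF2)
log2(7861/4562) = 0.785  (PIK2)
log2(3.585/22.64) = -2.659  (PIK6)
log2(3305/10127) = -1.615  (STAT2)
log2(453204/34276) = 3.725  (VEGF7)
PIK6 is most strongly downregulated.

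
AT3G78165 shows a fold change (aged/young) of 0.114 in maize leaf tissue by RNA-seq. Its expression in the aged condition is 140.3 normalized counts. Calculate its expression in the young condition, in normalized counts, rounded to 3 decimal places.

1230.702

young expression = 140.3 / 0.114 = 1230.702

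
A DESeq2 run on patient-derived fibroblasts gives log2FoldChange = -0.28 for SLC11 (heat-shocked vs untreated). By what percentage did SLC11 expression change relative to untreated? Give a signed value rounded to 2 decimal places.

Fold change = 2^(-0.28) = 0.8236
Percent change = (FC − 1) × 100% = (0.8236 − 1) × 100 = -17.64%

-17.64%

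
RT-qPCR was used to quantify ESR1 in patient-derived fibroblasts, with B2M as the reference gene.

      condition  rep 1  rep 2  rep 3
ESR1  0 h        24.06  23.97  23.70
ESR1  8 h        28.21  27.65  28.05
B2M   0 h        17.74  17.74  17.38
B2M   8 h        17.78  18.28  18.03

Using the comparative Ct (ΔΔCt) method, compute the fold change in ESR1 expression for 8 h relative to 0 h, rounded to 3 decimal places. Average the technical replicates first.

Mean Ct: ESR1 0 h 23.910; ESR1 8 h 27.970; B2M 0 h 17.620; B2M 8 h 18.030
ΔCt(0 h) = 23.910 − 17.620 = 6.290
ΔCt(8 h) = 27.970 − 18.030 = 9.940
ΔΔCt = 9.940 − 6.290 = 3.650
Fold change = 2^(−3.650) = 0.0797

0.080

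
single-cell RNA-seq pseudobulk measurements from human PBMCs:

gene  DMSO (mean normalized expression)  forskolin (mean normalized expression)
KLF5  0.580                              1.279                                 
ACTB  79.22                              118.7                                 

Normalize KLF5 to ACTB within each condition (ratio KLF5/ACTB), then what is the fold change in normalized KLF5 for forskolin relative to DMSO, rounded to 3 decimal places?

1.472

KLF5/ACTB (DMSO) = 0.580 / 79.22 = 0.0073214
KLF5/ACTB (forskolin) = 1.279 / 118.7 = 0.010775
Fold change = 0.010775 / 0.0073214 = 1.4717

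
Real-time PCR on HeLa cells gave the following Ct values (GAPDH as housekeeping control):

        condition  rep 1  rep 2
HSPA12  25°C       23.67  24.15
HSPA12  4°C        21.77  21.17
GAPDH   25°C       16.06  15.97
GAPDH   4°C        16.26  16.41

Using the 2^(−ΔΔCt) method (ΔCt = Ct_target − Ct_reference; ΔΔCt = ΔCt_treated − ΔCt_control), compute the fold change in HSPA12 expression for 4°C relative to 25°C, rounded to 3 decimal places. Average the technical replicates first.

6.774

Mean Ct: HSPA12 25°C 23.910; HSPA12 4°C 21.470; GAPDH 25°C 16.015; GAPDH 4°C 16.335
ΔCt(25°C) = 23.910 − 16.015 = 7.895
ΔCt(4°C) = 21.470 − 16.335 = 5.135
ΔΔCt = 5.135 − 7.895 = -2.760
Fold change = 2^(−(-2.760)) = 2^2.760 = 6.7740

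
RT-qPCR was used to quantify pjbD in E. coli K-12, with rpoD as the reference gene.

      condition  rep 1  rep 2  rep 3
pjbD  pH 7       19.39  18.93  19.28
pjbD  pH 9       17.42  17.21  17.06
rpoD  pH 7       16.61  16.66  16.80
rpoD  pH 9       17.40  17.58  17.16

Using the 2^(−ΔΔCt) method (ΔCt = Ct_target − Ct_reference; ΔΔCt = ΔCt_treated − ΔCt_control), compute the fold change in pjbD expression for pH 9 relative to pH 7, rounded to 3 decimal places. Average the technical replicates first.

Mean Ct: pjbD pH 7 19.200; pjbD pH 9 17.230; rpoD pH 7 16.690; rpoD pH 9 17.380
ΔCt(pH 7) = 19.200 − 16.690 = 2.510
ΔCt(pH 9) = 17.230 − 17.380 = -0.150
ΔΔCt = -0.150 − 2.510 = -2.660
Fold change = 2^(−(-2.660)) = 2^2.660 = 6.3203

6.320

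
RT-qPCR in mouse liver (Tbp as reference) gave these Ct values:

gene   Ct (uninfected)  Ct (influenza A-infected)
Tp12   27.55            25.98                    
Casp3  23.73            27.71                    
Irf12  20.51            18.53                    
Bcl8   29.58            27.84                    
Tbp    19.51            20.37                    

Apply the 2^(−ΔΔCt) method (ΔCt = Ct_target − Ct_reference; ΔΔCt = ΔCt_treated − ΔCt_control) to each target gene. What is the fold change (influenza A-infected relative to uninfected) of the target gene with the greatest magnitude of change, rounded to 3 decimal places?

0.115

Tp12: ΔΔCt = (25.98−20.37) − (27.55−19.51) = 5.61 − 8.04 = -2.43; fold change = 2^2.43 = 5.389
Casp3: ΔΔCt = (27.71−20.37) − (23.73−19.51) = 7.34 − 4.22 = 3.12; fold change = 2^-3.12 = 0.115
Irf12: ΔΔCt = (18.53−20.37) − (20.51−19.51) = -1.84 − 1.00 = -2.84; fold change = 2^2.84 = 7.160
Bcl8: ΔΔCt = (27.84−20.37) − (29.58−19.51) = 7.47 − 10.07 = -2.60; fold change = 2^2.60 = 6.063
Casp3 has the largest |ΔΔCt| = 3.12.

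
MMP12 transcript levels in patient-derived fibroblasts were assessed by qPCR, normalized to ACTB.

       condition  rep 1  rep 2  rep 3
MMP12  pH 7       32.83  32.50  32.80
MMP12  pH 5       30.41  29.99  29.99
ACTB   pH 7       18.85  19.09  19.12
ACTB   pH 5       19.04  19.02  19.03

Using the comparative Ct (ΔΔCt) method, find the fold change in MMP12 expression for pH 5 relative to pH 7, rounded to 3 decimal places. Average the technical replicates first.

6.021

Mean Ct: MMP12 pH 7 32.710; MMP12 pH 5 30.130; ACTB pH 7 19.020; ACTB pH 5 19.030
ΔCt(pH 7) = 32.710 − 19.020 = 13.690
ΔCt(pH 5) = 30.130 − 19.030 = 11.100
ΔΔCt = 11.100 − 13.690 = -2.590
Fold change = 2^(−(-2.590)) = 2^2.590 = 6.0210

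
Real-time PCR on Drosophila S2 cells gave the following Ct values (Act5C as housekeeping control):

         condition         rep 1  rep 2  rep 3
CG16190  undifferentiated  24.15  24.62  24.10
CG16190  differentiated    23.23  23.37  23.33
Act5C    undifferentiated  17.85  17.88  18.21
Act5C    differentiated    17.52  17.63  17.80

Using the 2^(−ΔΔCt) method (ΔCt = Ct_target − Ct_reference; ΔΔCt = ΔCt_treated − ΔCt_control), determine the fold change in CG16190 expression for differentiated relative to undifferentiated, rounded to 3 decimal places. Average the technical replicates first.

1.569

Mean Ct: CG16190 undifferentiated 24.290; CG16190 differentiated 23.310; Act5C undifferentiated 17.980; Act5C differentiated 17.650
ΔCt(undifferentiated) = 24.290 − 17.980 = 6.310
ΔCt(differentiated) = 23.310 − 17.650 = 5.660
ΔΔCt = 5.660 − 6.310 = -0.650
Fold change = 2^(−(-0.650)) = 2^0.650 = 1.5692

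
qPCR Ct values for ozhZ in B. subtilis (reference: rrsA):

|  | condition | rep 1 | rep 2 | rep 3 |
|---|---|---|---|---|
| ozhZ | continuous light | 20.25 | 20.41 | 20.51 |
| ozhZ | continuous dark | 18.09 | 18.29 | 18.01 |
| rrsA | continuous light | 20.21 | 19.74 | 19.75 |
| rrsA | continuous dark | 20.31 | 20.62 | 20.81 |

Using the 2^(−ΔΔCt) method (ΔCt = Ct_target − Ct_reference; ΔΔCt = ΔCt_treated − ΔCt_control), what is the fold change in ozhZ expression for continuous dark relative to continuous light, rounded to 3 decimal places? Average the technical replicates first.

7.674

Mean Ct: ozhZ continuous light 20.390; ozhZ continuous dark 18.130; rrsA continuous light 19.900; rrsA continuous dark 20.580
ΔCt(continuous light) = 20.390 − 19.900 = 0.490
ΔCt(continuous dark) = 18.130 − 20.580 = -2.450
ΔΔCt = -2.450 − 0.490 = -2.940
Fold change = 2^(−(-2.940)) = 2^2.940 = 7.6741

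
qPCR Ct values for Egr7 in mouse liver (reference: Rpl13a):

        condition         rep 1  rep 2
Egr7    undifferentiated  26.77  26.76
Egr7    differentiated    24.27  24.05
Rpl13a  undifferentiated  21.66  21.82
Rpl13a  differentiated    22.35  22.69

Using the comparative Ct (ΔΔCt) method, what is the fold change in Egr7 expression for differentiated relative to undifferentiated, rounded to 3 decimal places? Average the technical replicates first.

10.447

Mean Ct: Egr7 undifferentiated 26.765; Egr7 differentiated 24.160; Rpl13a undifferentiated 21.740; Rpl13a differentiated 22.520
ΔCt(undifferentiated) = 26.765 − 21.740 = 5.025
ΔCt(differentiated) = 24.160 − 22.520 = 1.640
ΔΔCt = 1.640 − 5.025 = -3.385
Fold change = 2^(−(-3.385)) = 2^3.385 = 10.4469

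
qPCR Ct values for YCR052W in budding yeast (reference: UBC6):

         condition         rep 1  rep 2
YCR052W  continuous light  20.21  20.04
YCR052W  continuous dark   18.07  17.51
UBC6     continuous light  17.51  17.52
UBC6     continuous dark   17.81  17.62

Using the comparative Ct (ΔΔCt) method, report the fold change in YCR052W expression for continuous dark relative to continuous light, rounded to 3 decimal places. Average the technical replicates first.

Mean Ct: YCR052W continuous light 20.125; YCR052W continuous dark 17.790; UBC6 continuous light 17.515; UBC6 continuous dark 17.715
ΔCt(continuous light) = 20.125 − 17.515 = 2.610
ΔCt(continuous dark) = 17.790 − 17.715 = 0.075
ΔΔCt = 0.075 − 2.610 = -2.535
Fold change = 2^(−(-2.535)) = 2^2.535 = 5.7958

5.796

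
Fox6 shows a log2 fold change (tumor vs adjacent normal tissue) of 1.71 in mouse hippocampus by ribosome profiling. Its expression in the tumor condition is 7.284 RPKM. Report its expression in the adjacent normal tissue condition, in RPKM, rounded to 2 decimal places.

Fold change = 2^(1.71) = 3.2716
adjacent normal tissue expression = 7.284 / 3.2716 = 2.23

2.23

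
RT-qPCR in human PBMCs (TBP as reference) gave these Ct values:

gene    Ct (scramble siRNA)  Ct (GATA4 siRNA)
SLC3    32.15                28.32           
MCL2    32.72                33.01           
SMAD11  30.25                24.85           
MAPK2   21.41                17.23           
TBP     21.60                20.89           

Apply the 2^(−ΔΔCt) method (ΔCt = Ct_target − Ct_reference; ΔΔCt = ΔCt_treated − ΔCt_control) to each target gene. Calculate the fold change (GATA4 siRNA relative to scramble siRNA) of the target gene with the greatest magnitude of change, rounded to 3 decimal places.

SLC3: ΔΔCt = (28.32−20.89) − (32.15−21.60) = 7.43 − 10.55 = -3.12; fold change = 2^3.12 = 8.694
MCL2: ΔΔCt = (33.01−20.89) − (32.72−21.60) = 12.12 − 11.12 = 1.00; fold change = 2^-1.00 = 0.500
SMAD11: ΔΔCt = (24.85−20.89) − (30.25−21.60) = 3.96 − 8.65 = -4.69; fold change = 2^4.69 = 25.813
MAPK2: ΔΔCt = (17.23−20.89) − (21.41−21.60) = -3.66 − (-0.19) = -3.47; fold change = 2^3.47 = 11.081
SMAD11 has the largest |ΔΔCt| = 4.69.

25.813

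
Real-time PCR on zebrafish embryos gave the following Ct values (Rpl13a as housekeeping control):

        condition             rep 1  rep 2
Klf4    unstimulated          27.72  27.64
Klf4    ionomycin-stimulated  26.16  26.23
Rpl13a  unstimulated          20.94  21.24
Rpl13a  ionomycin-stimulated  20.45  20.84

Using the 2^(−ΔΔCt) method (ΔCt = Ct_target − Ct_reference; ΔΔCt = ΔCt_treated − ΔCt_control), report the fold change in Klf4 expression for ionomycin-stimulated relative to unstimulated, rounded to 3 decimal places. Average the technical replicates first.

2.056

Mean Ct: Klf4 unstimulated 27.680; Klf4 ionomycin-stimulated 26.195; Rpl13a unstimulated 21.090; Rpl13a ionomycin-stimulated 20.645
ΔCt(unstimulated) = 27.680 − 21.090 = 6.590
ΔCt(ionomycin-stimulated) = 26.195 − 20.645 = 5.550
ΔΔCt = 5.550 − 6.590 = -1.040
Fold change = 2^(−(-1.040)) = 2^1.040 = 2.0562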